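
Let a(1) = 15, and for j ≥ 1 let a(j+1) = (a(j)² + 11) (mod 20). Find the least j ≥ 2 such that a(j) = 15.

Listing terms: a(1) = 15; a(2) = 16; a(3) = 7; a(4) = 0; a(5) = 11; a(6) = 12; a(7) = 15.
The sequence repeats with period 6.
The value 15 next appears (with j ≥ 2) at a(7).

7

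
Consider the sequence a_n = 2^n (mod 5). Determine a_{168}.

1

We have a_1 = 2; a_2 = 4; a_3 = 3; a_4 = 1; a_5 = 2.
Since a_5 = a_1 = 2, the sequence is periodic with period 4.
So a_{168} = a_{1 + ((168-1) mod 4)} = a_4 = 1.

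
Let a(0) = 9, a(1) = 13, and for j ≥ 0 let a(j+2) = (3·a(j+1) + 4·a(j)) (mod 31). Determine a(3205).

6

We have a(0) = 9, a(1) = 13, a(2) = 13, a(3) = 29, a(4) = 15, a(5) = 6, a(6) = 16, a(7) = 10, a(8) = 1, a(9) = 12, a(10) = 9, a(11) = 13.
The sequence repeats with period 10.
(3205 - 0) mod 10 = 5, so a(3205) = a(5) = 6.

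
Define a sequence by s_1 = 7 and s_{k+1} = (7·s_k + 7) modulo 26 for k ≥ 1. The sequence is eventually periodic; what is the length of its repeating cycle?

12

We have s_1 = 7, s_2 = 4, s_3 = 9, s_4 = 18, s_5 = 3, s_6 = 2, s_7 = 21, s_8 = 24, s_9 = 19, s_{10} = 10, s_{11} = 25, s_{12} = 0, s_{13} = 7.
The sequence repeats with period 12.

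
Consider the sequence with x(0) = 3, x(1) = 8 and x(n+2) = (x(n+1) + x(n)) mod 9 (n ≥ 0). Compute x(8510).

7

Listing terms: x(0) = 3,  x(1) = 8,  x(2) = 2,  x(3) = 1,  x(4) = 3,  x(5) = 4,  x(6) = 7,  x(7) = 2,  x(8) = 0,  x(9) = 2,  x(10) = 2,  x(11) = 4,  x(12) = 6,  x(13) = 1,  x(14) = 7,  x(15) = 8,  x(16) = 6,  x(17) = 5,  x(18) = 2,  x(19) = 7,  x(20) = 0,  x(21) = 7,  x(22) = 7,  x(23) = 5,  x(24) = 3,  x(25) = 8.
The sequence repeats with period 24.
(8510 - 0) mod 24 = 14, so x(8510) = x(14) = 7.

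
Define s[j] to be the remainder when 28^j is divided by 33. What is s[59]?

Listing terms: s[1] = 28; s[2] = 25; s[3] = 7; s[4] = 31; s[5] = 10; s[6] = 16; s[7] = 19; s[8] = 4; s[9] = 13; s[10] = 1; s[11] = 28.
The sequence repeats with period 10.
(59 - 1) mod 10 = 8, so s[59] = s[9] = 13.

13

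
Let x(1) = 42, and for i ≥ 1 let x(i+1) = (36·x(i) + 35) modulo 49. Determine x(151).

We have x(1) = 42; x(2) = 28; x(3) = 14; x(4) = 0; x(5) = 35; x(6) = 21; x(7) = 7; x(8) = 42.
Since x(8) = x(1) = 42, the sequence is periodic with period 7.
So x(151) = x(1 + ((151-1) mod 7)) = x(4) = 0.

0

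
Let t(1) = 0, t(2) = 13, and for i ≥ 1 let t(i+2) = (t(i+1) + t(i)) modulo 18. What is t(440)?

t(1) = 0; t(2) = 13; t(3) = 13; t(4) = 8; t(5) = 3; t(6) = 11; t(7) = 14; t(8) = 7; t(9) = 3; t(10) = 10; t(11) = 13; t(12) = 5; t(13) = 0; t(14) = 5; t(15) = 5; t(16) = 10; t(17) = 15; t(18) = 7; t(19) = 4; t(20) = 11; t(21) = 15; t(22) = 8; t(23) = 5; t(24) = 13; t(25) = 0; t(26) = 13.
Since (t(25), t(26)) = (t(1), t(2)) = (0, 13) (two consecutive terms determine the rest), the sequence is periodic with period 24.
(440 - 1) mod 24 = 7, so t(440) = t(8) = 7.

7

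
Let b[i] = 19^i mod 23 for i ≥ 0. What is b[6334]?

13

b[0] = 1; b[1] = 19; b[2] = 16; b[3] = 5; b[4] = 3; b[5] = 11; b[6] = 2; b[7] = 15; b[8] = 9; b[9] = 10; b[10] = 6; b[11] = 22; b[12] = 4; b[13] = 7; b[14] = 18; b[15] = 20; b[16] = 12; b[17] = 21; b[18] = 8; b[19] = 14; b[20] = 13; b[21] = 17; b[22] = 1.
The sequence repeats with period 22.
(6334 - 0) mod 22 = 20, so b[6334] = b[20] = 13.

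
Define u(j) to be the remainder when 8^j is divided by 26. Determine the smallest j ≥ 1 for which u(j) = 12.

2

Listing terms: u(0) = 1,  u(1) = 8,  u(2) = 12,  u(3) = 18,  u(4) = 14,  u(5) = 8.
Since u(5) = u(1) = 8, the sequence is eventually periodic: after a pre-period of length 1 it cycles with period 4.
The value 12 first appears (with j ≥ 1) at u(2).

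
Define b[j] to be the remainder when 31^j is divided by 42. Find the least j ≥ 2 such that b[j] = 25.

4

Computing terms: b[1] = 31,  b[2] = 37,  b[3] = 13,  b[4] = 25,  b[5] = 19,  b[6] = 1,  b[7] = 31.
Since b[7] = b[1] = 31, the sequence is periodic with period 6.
The value 25 first appears (with j ≥ 2) at b[4].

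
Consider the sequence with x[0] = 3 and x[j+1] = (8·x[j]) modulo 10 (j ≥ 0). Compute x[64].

8

Computing terms: x[0] = 3,  x[1] = 4,  x[2] = 2,  x[3] = 6,  x[4] = 8,  x[5] = 4.
Since x[5] = x[1] = 4, the sequence is eventually periodic: after a pre-period of length 1 it cycles with period 4.
For j ≥ 1, x[j] depends only on (j - 1) mod 4. (64 - 1) mod 4 = 3, so x[64] = x[4] = 8.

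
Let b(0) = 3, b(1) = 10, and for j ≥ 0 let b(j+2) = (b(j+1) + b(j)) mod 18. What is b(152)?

15

Listing terms: b(0) = 3, b(1) = 10, b(2) = 13, b(3) = 5, b(4) = 0, b(5) = 5, b(6) = 5, b(7) = 10, b(8) = 15, b(9) = 7, b(10) = 4, b(11) = 11, b(12) = 15, b(13) = 8, b(14) = 5, b(15) = 13, b(16) = 0, b(17) = 13, b(18) = 13, b(19) = 8, b(20) = 3, b(21) = 11, b(22) = 14, b(23) = 7, b(24) = 3, b(25) = 10.
Since (b(24), b(25)) = (b(0), b(1)) = (3, 10) (two consecutive terms determine the rest), the sequence is periodic with period 24.
So b(152) = b(0 + ((152-0) mod 24)) = b(8) = 15.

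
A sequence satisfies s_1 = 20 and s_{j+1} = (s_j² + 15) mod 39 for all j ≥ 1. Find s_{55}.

Listing terms: s_1 = 20,  s_2 = 25,  s_3 = 16,  s_4 = 37,  s_5 = 19,  s_6 = 25.
Since s_6 = s_2 = 25, the sequence is eventually periodic: after a pre-period of length 1 it cycles with period 4.
For j ≥ 2, s_j depends only on (j - 2) mod 4. (55 - 2) mod 4 = 1, so s_{55} = s_3 = 16.

16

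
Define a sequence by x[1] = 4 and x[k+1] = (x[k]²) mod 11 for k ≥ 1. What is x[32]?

x[1] = 4; x[2] = 5; x[3] = 3; x[4] = 9; x[5] = 4.
The sequence repeats with period 4.
(32 - 1) mod 4 = 3, so x[32] = x[4] = 9.

9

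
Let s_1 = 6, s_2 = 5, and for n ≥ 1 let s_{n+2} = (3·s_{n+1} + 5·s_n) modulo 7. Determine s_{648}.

s_1 = 6, s_2 = 5, s_3 = 3, s_4 = 6, s_5 = 5.
Since (s_4, s_5) = (s_1, s_2) = (6, 5) (two consecutive terms determine the rest), the sequence is periodic with period 3.
(648 - 1) mod 3 = 2, so s_{648} = s_3 = 3.

3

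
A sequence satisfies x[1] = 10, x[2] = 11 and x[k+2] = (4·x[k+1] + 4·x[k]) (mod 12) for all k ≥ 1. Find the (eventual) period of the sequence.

8

We have x[1] = 10,  x[2] = 11,  x[3] = 0,  x[4] = 8,  x[5] = 8,  x[6] = 4,  x[7] = 0,  x[8] = 4,  x[9] = 4,  x[10] = 8,  x[11] = 0,  x[12] = 8.
Since (x[11], x[12]) = (x[3], x[4]) = (0, 8) (two consecutive terms determine the rest), the sequence is eventually periodic: after a pre-period of length 2 it cycles with period 8.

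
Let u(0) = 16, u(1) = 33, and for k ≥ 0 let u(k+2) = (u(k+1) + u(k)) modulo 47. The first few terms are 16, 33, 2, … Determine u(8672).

16

Listing terms: u(0) = 16,  u(1) = 33,  u(2) = 2,  u(3) = 35,  u(4) = 37,  u(5) = 25,  u(6) = 15,  u(7) = 40,  u(8) = 8,  u(9) = 1,  u(10) = 9,  u(11) = 10,  u(12) = 19,  u(13) = 29,  u(14) = 1,  u(15) = 30,  u(16) = 31,  u(17) = 14,  u(18) = 45,  u(19) = 12,  u(20) = 10,  u(21) = 22,  u(22) = 32,  u(23) = 7,  u(24) = 39,  u(25) = 46,  u(26) = 38,  u(27) = 37,  u(28) = 28,  u(29) = 18,  u(30) = 46,  u(31) = 17,  u(32) = 16,  u(33) = 33.
Since (u(32), u(33)) = (u(0), u(1)) = (16, 33) (two consecutive terms determine the rest), the sequence is periodic with period 32.
So u(8672) = u(0 + ((8672-0) mod 32)) = u(0) = 16.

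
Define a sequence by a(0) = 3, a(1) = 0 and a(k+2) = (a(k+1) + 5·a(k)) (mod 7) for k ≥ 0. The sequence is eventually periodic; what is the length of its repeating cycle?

21

We have a(0) = 3, a(1) = 0, a(2) = 1, a(3) = 1, a(4) = 6, a(5) = 4, a(6) = 6, a(7) = 5, a(8) = 0, a(9) = 4, a(10) = 4, a(11) = 3, a(12) = 2, a(13) = 3, a(14) = 6, a(15) = 0, a(16) = 2, a(17) = 2, a(18) = 5, a(19) = 1, a(20) = 5, a(21) = 3, a(22) = 0.
The sequence repeats with period 21.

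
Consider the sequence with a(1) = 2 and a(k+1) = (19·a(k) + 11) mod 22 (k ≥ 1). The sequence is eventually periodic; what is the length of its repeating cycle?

a(1) = 2, a(2) = 5, a(3) = 18, a(4) = 1, a(5) = 8, a(6) = 9, a(7) = 6, a(8) = 15, a(9) = 10, a(10) = 3, a(11) = 2.
Since a(11) = a(1) = 2, the sequence is periodic with period 10.

10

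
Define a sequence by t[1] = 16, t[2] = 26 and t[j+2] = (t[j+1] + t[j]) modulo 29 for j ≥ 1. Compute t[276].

t[1] = 16; t[2] = 26; t[3] = 13; t[4] = 10; t[5] = 23; t[6] = 4; t[7] = 27; t[8] = 2; t[9] = 0; t[10] = 2; t[11] = 2; t[12] = 4; t[13] = 6; t[14] = 10; t[15] = 16; t[16] = 26.
The sequence repeats with period 14.
So t[276] = t[1 + ((276-1) mod 14)] = t[10] = 2.

2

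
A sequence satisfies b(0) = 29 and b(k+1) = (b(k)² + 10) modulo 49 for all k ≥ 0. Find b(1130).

b(0) = 29; b(1) = 18; b(2) = 40; b(3) = 42; b(4) = 10; b(5) = 12; b(6) = 7; b(7) = 10.
Since b(7) = b(4) = 10, the sequence is eventually periodic: after a pre-period of length 4 it cycles with period 3.
For k ≥ 4, b(k) depends only on (k - 4) mod 3. (1130 - 4) mod 3 = 1, so b(1130) = b(5) = 12.

12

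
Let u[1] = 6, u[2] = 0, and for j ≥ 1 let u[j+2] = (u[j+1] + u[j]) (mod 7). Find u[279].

2

We have u[1] = 6, u[2] = 0, u[3] = 6, u[4] = 6, u[5] = 5, u[6] = 4, u[7] = 2, u[8] = 6, u[9] = 1, u[10] = 0, u[11] = 1, u[12] = 1, u[13] = 2, u[14] = 3, u[15] = 5, u[16] = 1, u[17] = 6, u[18] = 0.
Since (u[17], u[18]) = (u[1], u[2]) = (6, 0) (two consecutive terms determine the rest), the sequence is periodic with period 16.
(279 - 1) mod 16 = 6, so u[279] = u[7] = 2.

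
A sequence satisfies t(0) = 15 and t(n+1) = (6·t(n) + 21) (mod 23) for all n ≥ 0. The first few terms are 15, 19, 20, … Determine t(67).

19

Computing terms: t(0) = 15; t(1) = 19; t(2) = 20; t(3) = 3; t(4) = 16; t(5) = 2; t(6) = 10; t(7) = 12; t(8) = 1; t(9) = 4; t(10) = 22; t(11) = 15.
Since t(11) = t(0) = 15, the sequence is periodic with period 11.
(67 - 0) mod 11 = 1, so t(67) = t(1) = 19.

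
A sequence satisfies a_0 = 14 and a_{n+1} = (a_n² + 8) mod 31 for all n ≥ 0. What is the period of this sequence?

Listing terms: a_0 = 14, a_1 = 18, a_2 = 22, a_3 = 27, a_4 = 24, a_5 = 26, a_6 = 2, a_7 = 12, a_8 = 28, a_9 = 17, a_{10} = 18.
Since a_{10} = a_1 = 18, the sequence is eventually periodic: after a pre-period of length 1 it cycles with period 9.

9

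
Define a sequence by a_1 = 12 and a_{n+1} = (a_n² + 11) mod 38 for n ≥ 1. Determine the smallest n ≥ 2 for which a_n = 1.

6

Computing terms: a_1 = 12, a_2 = 3, a_3 = 20, a_4 = 31, a_5 = 22, a_6 = 1, a_7 = 12.
The sequence repeats with period 6.
The value 1 first appears (with n ≥ 2) at a_6.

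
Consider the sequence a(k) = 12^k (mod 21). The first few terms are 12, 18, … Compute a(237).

6

a(1) = 12, a(2) = 18, a(3) = 6, a(4) = 9, a(5) = 3, a(6) = 15, a(7) = 12.
The sequence repeats with period 6.
(237 - 1) mod 6 = 2, so a(237) = a(3) = 6.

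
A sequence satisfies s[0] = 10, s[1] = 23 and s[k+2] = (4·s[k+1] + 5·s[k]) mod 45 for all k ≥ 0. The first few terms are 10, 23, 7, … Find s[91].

23

We have s[0] = 10,  s[1] = 23,  s[2] = 7,  s[3] = 8,  s[4] = 22,  s[5] = 38,  s[6] = 37,  s[7] = 23,  s[8] = 7.
Since (s[7], s[8]) = (s[1], s[2]) = (23, 7) (two consecutive terms determine the rest), the sequence is eventually periodic: after a pre-period of length 1 it cycles with period 6.
For k ≥ 1, s[k] depends only on (k - 1) mod 6. (91 - 1) mod 6 = 0, so s[91] = s[1] = 23.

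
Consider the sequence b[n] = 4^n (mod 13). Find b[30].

Computing terms: b[1] = 4, b[2] = 3, b[3] = 12, b[4] = 9, b[5] = 10, b[6] = 1, b[7] = 4.
The sequence repeats with period 6.
So b[30] = b[1 + ((30-1) mod 6)] = b[6] = 1.

1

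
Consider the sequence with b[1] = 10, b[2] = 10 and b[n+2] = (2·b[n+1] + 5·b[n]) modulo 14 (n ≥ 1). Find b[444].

Listing terms: b[1] = 10, b[2] = 10, b[3] = 0, b[4] = 8, b[5] = 2, b[6] = 2, b[7] = 0, b[8] = 10, b[9] = 6, b[10] = 6, b[11] = 0, b[12] = 2, b[13] = 4, b[14] = 4, b[15] = 0, b[16] = 6, b[17] = 12, b[18] = 12, b[19] = 0, b[20] = 4, b[21] = 8, b[22] = 8, b[23] = 0, b[24] = 12, b[25] = 10, b[26] = 10.
Since (b[25], b[26]) = (b[1], b[2]) = (10, 10) (two consecutive terms determine the rest), the sequence is periodic with period 24.
So b[444] = b[1 + ((444-1) mod 24)] = b[12] = 2.

2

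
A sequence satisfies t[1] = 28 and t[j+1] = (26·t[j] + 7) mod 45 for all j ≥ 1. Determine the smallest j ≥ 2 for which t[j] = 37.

3

We have t[1] = 28; t[2] = 15; t[3] = 37; t[4] = 24; t[5] = 1; t[6] = 33; t[7] = 10; t[8] = 42; t[9] = 19; t[10] = 6; t[11] = 28.
Since t[11] = t[1] = 28, the sequence is periodic with period 10.
The value 37 first appears (with j ≥ 2) at t[3].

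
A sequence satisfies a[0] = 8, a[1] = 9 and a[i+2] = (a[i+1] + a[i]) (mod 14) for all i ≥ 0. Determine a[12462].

Computing terms: a[0] = 8; a[1] = 9; a[2] = 3; a[3] = 12; a[4] = 1; a[5] = 13; a[6] = 0; a[7] = 13; a[8] = 13; a[9] = 12; a[10] = 11; a[11] = 9; a[12] = 6; a[13] = 1; a[14] = 7; a[15] = 8; a[16] = 1; a[17] = 9; a[18] = 10; a[19] = 5; a[20] = 1; a[21] = 6; a[22] = 7; a[23] = 13; a[24] = 6; a[25] = 5; a[26] = 11; a[27] = 2; a[28] = 13; a[29] = 1; a[30] = 0; a[31] = 1; a[32] = 1; a[33] = 2; a[34] = 3; a[35] = 5; a[36] = 8; a[37] = 13; a[38] = 7; a[39] = 6; a[40] = 13; a[41] = 5; a[42] = 4; a[43] = 9; a[44] = 13; a[45] = 8; a[46] = 7; a[47] = 1; a[48] = 8; a[49] = 9.
The sequence repeats with period 48.
So a[12462] = a[0 + ((12462-0) mod 48)] = a[30] = 0.

0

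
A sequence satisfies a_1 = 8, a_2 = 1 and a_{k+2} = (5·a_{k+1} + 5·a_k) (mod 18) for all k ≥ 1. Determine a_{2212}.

2

We have a_1 = 8, a_2 = 1, a_3 = 9, a_4 = 14, a_5 = 7, a_6 = 15, a_7 = 2, a_8 = 13, a_9 = 3, a_{10} = 8, a_{11} = 1.
Since (a_{10}, a_{11}) = (a_1, a_2) = (8, 1) (two consecutive terms determine the rest), the sequence is periodic with period 9.
So a_{2212} = a_{1 + ((2212-1) mod 9)} = a_7 = 2.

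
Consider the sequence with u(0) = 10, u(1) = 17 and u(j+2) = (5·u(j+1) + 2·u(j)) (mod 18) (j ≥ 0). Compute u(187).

u(0) = 10; u(1) = 17; u(2) = 15; u(3) = 1; u(4) = 17; u(5) = 15.
Since (u(4), u(5)) = (u(1), u(2)) = (17, 15) (two consecutive terms determine the rest), the sequence is eventually periodic: after a pre-period of length 1 it cycles with period 3.
For j ≥ 1, u(j) depends only on (j - 1) mod 3. (187 - 1) mod 3 = 0, so u(187) = u(1) = 17.

17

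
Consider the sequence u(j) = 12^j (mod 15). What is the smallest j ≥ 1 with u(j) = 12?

1

Computing terms: u(0) = 1, u(1) = 12, u(2) = 9, u(3) = 3, u(4) = 6, u(5) = 12.
Since u(5) = u(1) = 12, the sequence is eventually periodic: after a pre-period of length 1 it cycles with period 4.
The value 12 first appears (with j ≥ 1) at u(1).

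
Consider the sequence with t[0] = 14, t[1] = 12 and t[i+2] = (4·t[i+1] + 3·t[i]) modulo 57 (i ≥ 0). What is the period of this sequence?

18

Computing terms: t[0] = 14; t[1] = 12; t[2] = 33; t[3] = 54; t[4] = 30; t[5] = 54; t[6] = 21; t[7] = 18; t[8] = 21; t[9] = 24; t[10] = 45; t[11] = 24; t[12] = 3; t[13] = 27; t[14] = 3; t[15] = 36; t[16] = 39; t[17] = 36; t[18] = 33; t[19] = 12; t[20] = 33.
Since (t[19], t[20]) = (t[1], t[2]) = (12, 33) (two consecutive terms determine the rest), the sequence is eventually periodic: after a pre-period of length 1 it cycles with period 18.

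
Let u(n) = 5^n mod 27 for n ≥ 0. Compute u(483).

Listing terms: u(0) = 1; u(1) = 5; u(2) = 25; u(3) = 17; u(4) = 4; u(5) = 20; u(6) = 19; u(7) = 14; u(8) = 16; u(9) = 26; u(10) = 22; u(11) = 2; u(12) = 10; u(13) = 23; u(14) = 7; u(15) = 8; u(16) = 13; u(17) = 11; u(18) = 1.
The sequence repeats with period 18.
(483 - 0) mod 18 = 15, so u(483) = u(15) = 8.

8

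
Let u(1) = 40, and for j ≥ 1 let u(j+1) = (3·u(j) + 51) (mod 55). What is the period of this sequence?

Computing terms: u(1) = 40, u(2) = 6, u(3) = 14, u(4) = 38, u(5) = 0, u(6) = 51, u(7) = 39, u(8) = 3, u(9) = 5, u(10) = 11, u(11) = 29, u(12) = 28, u(13) = 25, u(14) = 16, u(15) = 44, u(16) = 18, u(17) = 50, u(18) = 36, u(19) = 49, u(20) = 33, u(21) = 40.
Since u(21) = u(1) = 40, the sequence is periodic with period 20.

20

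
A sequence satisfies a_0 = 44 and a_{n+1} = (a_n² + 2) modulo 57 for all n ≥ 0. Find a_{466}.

We have a_0 = 44, a_1 = 0, a_2 = 2, a_3 = 6, a_4 = 38, a_5 = 21, a_6 = 44.
The sequence repeats with period 6.
So a_{466} = a_{0 + ((466-0) mod 6)} = a_4 = 38.

38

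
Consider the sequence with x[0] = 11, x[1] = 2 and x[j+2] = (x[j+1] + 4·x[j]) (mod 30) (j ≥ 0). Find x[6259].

12

x[0] = 11; x[1] = 2; x[2] = 16; x[3] = 24; x[4] = 28; x[5] = 4; x[6] = 26; x[7] = 12; x[8] = 26; x[9] = 14; x[10] = 28; x[11] = 24; x[12] = 16; x[13] = 22; x[14] = 26; x[15] = 24; x[16] = 8; x[17] = 14; x[18] = 16; x[19] = 12; x[20] = 16; x[21] = 4; x[22] = 8; x[23] = 24; x[24] = 26; x[25] = 2; x[26] = 16.
Since (x[25], x[26]) = (x[1], x[2]) = (2, 16) (two consecutive terms determine the rest), the sequence is eventually periodic: after a pre-period of length 1 it cycles with period 24.
For j ≥ 1, x[j] depends only on (j - 1) mod 24. (6259 - 1) mod 24 = 18, so x[6259] = x[19] = 12.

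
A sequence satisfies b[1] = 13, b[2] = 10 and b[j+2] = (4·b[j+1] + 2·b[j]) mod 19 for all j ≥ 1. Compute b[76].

We have b[1] = 13, b[2] = 10, b[3] = 9, b[4] = 18, b[5] = 14, b[6] = 16, b[7] = 16, b[8] = 1, b[9] = 17, b[10] = 13, b[11] = 10.
Since (b[10], b[11]) = (b[1], b[2]) = (13, 10) (two consecutive terms determine the rest), the sequence is periodic with period 9.
So b[76] = b[1 + ((76-1) mod 9)] = b[4] = 18.

18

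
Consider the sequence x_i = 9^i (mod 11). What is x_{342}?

Listing terms: x_0 = 1, x_1 = 9, x_2 = 4, x_3 = 3, x_4 = 5, x_5 = 1.
Since x_5 = x_0 = 1, the sequence is periodic with period 5.
So x_{342} = x_{0 + ((342-0) mod 5)} = x_2 = 4.

4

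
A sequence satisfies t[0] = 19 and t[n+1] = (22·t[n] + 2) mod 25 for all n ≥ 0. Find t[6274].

2

Listing terms: t[0] = 19; t[1] = 20; t[2] = 17; t[3] = 1; t[4] = 24; t[5] = 5; t[6] = 12; t[7] = 16; t[8] = 4; t[9] = 15; t[10] = 7; t[11] = 6; t[12] = 9; t[13] = 0; t[14] = 2; t[15] = 21; t[16] = 14; t[17] = 10; t[18] = 22; t[19] = 11; t[20] = 19.
The sequence repeats with period 20.
(6274 - 0) mod 20 = 14, so t[6274] = t[14] = 2.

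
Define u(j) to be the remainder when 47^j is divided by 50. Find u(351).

u(0) = 1; u(1) = 47; u(2) = 9; u(3) = 23; u(4) = 31; u(5) = 7; u(6) = 29; u(7) = 13; u(8) = 11; u(9) = 17; u(10) = 49; u(11) = 3; u(12) = 41; u(13) = 27; u(14) = 19; u(15) = 43; u(16) = 21; u(17) = 37; u(18) = 39; u(19) = 33; u(20) = 1.
Since u(20) = u(0) = 1, the sequence is periodic with period 20.
So u(351) = u(0 + ((351-0) mod 20)) = u(11) = 3.

3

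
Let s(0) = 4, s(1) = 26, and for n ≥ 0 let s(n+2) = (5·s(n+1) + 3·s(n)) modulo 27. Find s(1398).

22

Computing terms: s(0) = 4; s(1) = 26; s(2) = 7; s(3) = 5; s(4) = 19; s(5) = 2; s(6) = 13; s(7) = 17; s(8) = 16; s(9) = 23; s(10) = 1; s(11) = 20; s(12) = 22; s(13) = 8; s(14) = 25; s(15) = 14; s(16) = 10; s(17) = 11; s(18) = 4; s(19) = 26.
The sequence repeats with period 18.
(1398 - 0) mod 18 = 12, so s(1398) = s(12) = 22.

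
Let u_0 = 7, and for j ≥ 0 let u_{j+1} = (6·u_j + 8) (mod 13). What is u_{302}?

Listing terms: u_0 = 7,  u_1 = 11,  u_2 = 9,  u_3 = 10,  u_4 = 3,  u_5 = 0,  u_6 = 8,  u_7 = 4,  u_8 = 6,  u_9 = 5,  u_{10} = 12,  u_{11} = 2,  u_{12} = 7.
The sequence repeats with period 12.
So u_{302} = u_{0 + ((302-0) mod 12)} = u_2 = 9.

9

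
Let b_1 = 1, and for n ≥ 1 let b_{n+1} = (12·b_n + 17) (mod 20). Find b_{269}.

b_1 = 1,  b_2 = 9,  b_3 = 5,  b_4 = 17,  b_5 = 1.
The sequence repeats with period 4.
So b_{269} = b_{1 + ((269-1) mod 4)} = b_1 = 1.

1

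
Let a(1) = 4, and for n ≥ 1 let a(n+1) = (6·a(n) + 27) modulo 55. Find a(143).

We have a(1) = 4; a(2) = 51; a(3) = 3; a(4) = 45; a(5) = 22; a(6) = 49; a(7) = 46; a(8) = 28; a(9) = 30; a(10) = 42; a(11) = 4.
The sequence repeats with period 10.
(143 - 1) mod 10 = 2, so a(143) = a(3) = 3.

3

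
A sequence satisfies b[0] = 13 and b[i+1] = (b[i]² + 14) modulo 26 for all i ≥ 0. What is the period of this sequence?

4

We have b[0] = 13; b[1] = 1; b[2] = 15; b[3] = 5; b[4] = 13.
Since b[4] = b[0] = 13, the sequence is periodic with period 4.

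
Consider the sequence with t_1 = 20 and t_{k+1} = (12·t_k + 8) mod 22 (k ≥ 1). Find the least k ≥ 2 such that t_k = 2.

7

We have t_1 = 20; t_2 = 6; t_3 = 14; t_4 = 0; t_5 = 8; t_6 = 16; t_7 = 2; t_8 = 10; t_9 = 18; t_{10} = 4; t_{11} = 12; t_{12} = 20.
Since t_{12} = t_1 = 20, the sequence is periodic with period 11.
The value 2 first appears (with k ≥ 2) at t_7.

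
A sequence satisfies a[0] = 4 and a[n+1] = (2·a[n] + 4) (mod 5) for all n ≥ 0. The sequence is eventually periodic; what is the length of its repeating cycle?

4

a[0] = 4; a[1] = 2; a[2] = 3; a[3] = 0; a[4] = 4.
The sequence repeats with period 4.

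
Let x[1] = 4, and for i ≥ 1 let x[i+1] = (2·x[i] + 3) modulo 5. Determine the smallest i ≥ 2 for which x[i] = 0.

3

Computing terms: x[1] = 4, x[2] = 1, x[3] = 0, x[4] = 3, x[5] = 4.
Since x[5] = x[1] = 4, the sequence is periodic with period 4.
The value 0 first appears (with i ≥ 2) at x[3].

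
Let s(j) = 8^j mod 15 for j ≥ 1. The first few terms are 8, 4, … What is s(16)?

We have s(1) = 8, s(2) = 4, s(3) = 2, s(4) = 1, s(5) = 8.
The sequence repeats with period 4.
(16 - 1) mod 4 = 3, so s(16) = s(4) = 1.

1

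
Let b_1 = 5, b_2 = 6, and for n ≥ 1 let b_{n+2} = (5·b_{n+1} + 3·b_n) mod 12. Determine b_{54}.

3

Computing terms: b_1 = 5,  b_2 = 6,  b_3 = 9,  b_4 = 3,  b_5 = 6,  b_6 = 3,  b_7 = 9,  b_8 = 6,  b_9 = 9.
Since (b_8, b_9) = (b_2, b_3) = (6, 9) (two consecutive terms determine the rest), the sequence is eventually periodic: after a pre-period of length 1 it cycles with period 6.
For n ≥ 2, b_n depends only on (n - 2) mod 6. (54 - 2) mod 6 = 4, so b_{54} = b_6 = 3.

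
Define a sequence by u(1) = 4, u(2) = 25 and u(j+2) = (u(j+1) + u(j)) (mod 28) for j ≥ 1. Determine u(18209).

11

u(1) = 4, u(2) = 25, u(3) = 1, u(4) = 26, u(5) = 27, u(6) = 25, u(7) = 24, u(8) = 21, u(9) = 17, u(10) = 10, u(11) = 27, u(12) = 9, u(13) = 8, u(14) = 17, u(15) = 25, u(16) = 14, u(17) = 11, u(18) = 25, u(19) = 8, u(20) = 5, u(21) = 13, u(22) = 18, u(23) = 3, u(24) = 21, u(25) = 24, u(26) = 17, u(27) = 13, u(28) = 2, u(29) = 15, u(30) = 17, u(31) = 4, u(32) = 21, u(33) = 25, u(34) = 18, u(35) = 15, u(36) = 5, u(37) = 20, u(38) = 25, u(39) = 17, u(40) = 14, u(41) = 3, u(42) = 17, u(43) = 20, u(44) = 9, u(45) = 1, u(46) = 10, u(47) = 11, u(48) = 21, u(49) = 4, u(50) = 25.
Since (u(49), u(50)) = (u(1), u(2)) = (4, 25) (two consecutive terms determine the rest), the sequence is periodic with period 48.
(18209 - 1) mod 48 = 16, so u(18209) = u(17) = 11.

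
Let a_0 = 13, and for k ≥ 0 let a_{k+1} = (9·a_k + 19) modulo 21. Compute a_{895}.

10

Computing terms: a_0 = 13,  a_1 = 10,  a_2 = 4,  a_3 = 13.
The sequence repeats with period 3.
So a_{895} = a_{0 + ((895-0) mod 3)} = a_1 = 10.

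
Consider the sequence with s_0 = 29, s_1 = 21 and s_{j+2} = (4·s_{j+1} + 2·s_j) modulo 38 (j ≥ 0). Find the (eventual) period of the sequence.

We have s_0 = 29, s_1 = 21, s_2 = 28, s_3 = 2, s_4 = 26, s_5 = 32, s_6 = 28, s_7 = 24, s_8 = 0, s_9 = 10, s_{10} = 2, s_{11} = 28, s_{12} = 2.
Since (s_{11}, s_{12}) = (s_2, s_3) = (28, 2) (two consecutive terms determine the rest), the sequence is eventually periodic: after a pre-period of length 2 it cycles with period 9.

9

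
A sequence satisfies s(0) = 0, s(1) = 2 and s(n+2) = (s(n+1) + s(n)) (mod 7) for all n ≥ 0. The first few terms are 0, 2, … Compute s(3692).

1

Computing terms: s(0) = 0; s(1) = 2; s(2) = 2; s(3) = 4; s(4) = 6; s(5) = 3; s(6) = 2; s(7) = 5; s(8) = 0; s(9) = 5; s(10) = 5; s(11) = 3; s(12) = 1; s(13) = 4; s(14) = 5; s(15) = 2; s(16) = 0; s(17) = 2.
Since (s(16), s(17)) = (s(0), s(1)) = (0, 2) (two consecutive terms determine the rest), the sequence is periodic with period 16.
So s(3692) = s(0 + ((3692-0) mod 16)) = s(12) = 1.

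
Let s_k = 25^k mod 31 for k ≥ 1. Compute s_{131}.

Listing terms: s_1 = 25,  s_2 = 5,  s_3 = 1,  s_4 = 25.
The sequence repeats with period 3.
So s_{131} = s_{1 + ((131-1) mod 3)} = s_2 = 5.

5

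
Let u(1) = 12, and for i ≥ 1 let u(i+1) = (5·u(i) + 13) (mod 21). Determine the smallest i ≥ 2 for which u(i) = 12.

Computing terms: u(1) = 12,  u(2) = 10,  u(3) = 0,  u(4) = 13,  u(5) = 15,  u(6) = 4,  u(7) = 12.
Since u(7) = u(1) = 12, the sequence is periodic with period 6.
The value 12 next appears (with i ≥ 2) at u(7).

7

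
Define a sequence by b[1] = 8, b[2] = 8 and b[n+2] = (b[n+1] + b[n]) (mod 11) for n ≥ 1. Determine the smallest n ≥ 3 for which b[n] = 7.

5

b[1] = 8,  b[2] = 8,  b[3] = 5,  b[4] = 2,  b[5] = 7,  b[6] = 9,  b[7] = 5,  b[8] = 3,  b[9] = 8,  b[10] = 0,  b[11] = 8,  b[12] = 8.
The sequence repeats with period 10.
The value 7 first appears (with n ≥ 3) at b[5].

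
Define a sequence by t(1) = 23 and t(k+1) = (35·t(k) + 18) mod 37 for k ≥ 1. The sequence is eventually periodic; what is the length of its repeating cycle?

36

We have t(1) = 23,  t(2) = 9,  t(3) = 0,  t(4) = 18,  t(5) = 19,  t(6) = 17,  t(7) = 21,  t(8) = 13,  t(9) = 29,  t(10) = 34,  t(11) = 24,  t(12) = 7,  t(13) = 4,  t(14) = 10,  t(15) = 35,  t(16) = 22,  t(17) = 11,  t(18) = 33,  t(19) = 26,  t(20) = 3,  t(21) = 12,  t(22) = 31,  t(23) = 30,  t(24) = 32,  t(25) = 28,  t(26) = 36,  t(27) = 20,  t(28) = 15,  t(29) = 25,  t(30) = 5,  t(31) = 8,  t(32) = 2,  t(33) = 14,  t(34) = 27,  t(35) = 1,  t(36) = 16,  t(37) = 23.
The sequence repeats with period 36.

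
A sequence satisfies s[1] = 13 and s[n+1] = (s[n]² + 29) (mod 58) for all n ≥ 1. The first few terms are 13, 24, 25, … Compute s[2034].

54

s[1] = 13, s[2] = 24, s[3] = 25, s[4] = 16, s[5] = 53, s[6] = 54, s[7] = 45, s[8] = 24.
Since s[8] = s[2] = 24, the sequence is eventually periodic: after a pre-period of length 1 it cycles with period 6.
For n ≥ 2, s[n] depends only on (n - 2) mod 6. (2034 - 2) mod 6 = 4, so s[2034] = s[6] = 54.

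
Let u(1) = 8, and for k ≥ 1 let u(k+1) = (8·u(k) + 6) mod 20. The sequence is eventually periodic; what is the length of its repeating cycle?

4

u(1) = 8, u(2) = 10, u(3) = 6, u(4) = 14, u(5) = 18, u(6) = 10.
Since u(6) = u(2) = 10, the sequence is eventually periodic: after a pre-period of length 1 it cycles with period 4.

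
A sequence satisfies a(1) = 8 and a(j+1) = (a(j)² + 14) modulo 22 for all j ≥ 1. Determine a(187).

We have a(1) = 8, a(2) = 12, a(3) = 4, a(4) = 8.
Since a(4) = a(1) = 8, the sequence is periodic with period 3.
(187 - 1) mod 3 = 0, so a(187) = a(1) = 8.

8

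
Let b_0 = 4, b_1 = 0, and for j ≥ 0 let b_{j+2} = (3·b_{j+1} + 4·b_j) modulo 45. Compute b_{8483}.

33

Listing terms: b_0 = 4; b_1 = 0; b_2 = 16; b_3 = 3; b_4 = 28; b_5 = 6; b_6 = 40; b_7 = 9; b_8 = 7; b_9 = 12; b_{10} = 19; b_{11} = 15; b_{12} = 31; b_{13} = 18; b_{14} = 43; b_{15} = 21; b_{16} = 10; b_{17} = 24; b_{18} = 22; b_{19} = 27; b_{20} = 34; b_{21} = 30; b_{22} = 1; b_{23} = 33; b_{24} = 13; b_{25} = 36; b_{26} = 25; b_{27} = 39; b_{28} = 37; b_{29} = 42; b_{30} = 4; b_{31} = 0.
Since (b_{30}, b_{31}) = (b_0, b_1) = (4, 0) (two consecutive terms determine the rest), the sequence is periodic with period 30.
So b_{8483} = b_{0 + ((8483-0) mod 30)} = b_{23} = 33.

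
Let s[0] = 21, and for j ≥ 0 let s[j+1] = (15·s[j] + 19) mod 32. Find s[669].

14

s[0] = 21,  s[1] = 14,  s[2] = 5,  s[3] = 30,  s[4] = 21.
Since s[4] = s[0] = 21, the sequence is periodic with period 4.
So s[669] = s[0 + ((669-0) mod 4)] = s[1] = 14.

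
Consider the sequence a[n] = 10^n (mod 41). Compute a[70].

We have a[1] = 10, a[2] = 18, a[3] = 16, a[4] = 37, a[5] = 1, a[6] = 10.
Since a[6] = a[1] = 10, the sequence is periodic with period 5.
(70 - 1) mod 5 = 4, so a[70] = a[5] = 1.

1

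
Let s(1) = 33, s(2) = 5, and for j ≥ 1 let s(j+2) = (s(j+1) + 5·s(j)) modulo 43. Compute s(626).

12

Computing terms: s(1) = 33, s(2) = 5, s(3) = 41, s(4) = 23, s(5) = 13, s(6) = 42, s(7) = 21, s(8) = 16, s(9) = 35, s(10) = 29, s(11) = 32, s(12) = 5, s(13) = 36, s(14) = 18, s(15) = 26, s(16) = 30, s(17) = 31, s(18) = 9, s(19) = 35, s(20) = 37, s(21) = 40, s(22) = 10, s(23) = 38, s(24) = 2, s(25) = 20, s(26) = 30, s(27) = 1, s(28) = 22, s(29) = 27, s(30) = 8, s(31) = 14, s(32) = 11, s(33) = 38, s(34) = 7, s(35) = 25, s(36) = 17, s(37) = 13, s(38) = 12, s(39) = 34, s(40) = 8, s(41) = 6, s(42) = 3, s(43) = 33, s(44) = 5.
The sequence repeats with period 42.
So s(626) = s(1 + ((626-1) mod 42)) = s(38) = 12.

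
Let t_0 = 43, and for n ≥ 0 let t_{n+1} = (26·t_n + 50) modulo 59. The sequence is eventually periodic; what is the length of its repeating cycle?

29

Computing terms: t_0 = 43, t_1 = 47, t_2 = 33, t_3 = 23, t_4 = 58, t_5 = 24, t_6 = 25, t_7 = 51, t_8 = 19, t_9 = 13, t_{10} = 34, t_{11} = 49, t_{12} = 26, t_{13} = 18, t_{14} = 46, t_{15} = 7, t_{16} = 55, t_{17} = 5, t_{18} = 3, t_{19} = 10, t_{20} = 15, t_{21} = 27, t_{22} = 44, t_{23} = 14, t_{24} = 1, t_{25} = 17, t_{26} = 20, t_{27} = 39, t_{28} = 2, t_{29} = 43.
The sequence repeats with period 29.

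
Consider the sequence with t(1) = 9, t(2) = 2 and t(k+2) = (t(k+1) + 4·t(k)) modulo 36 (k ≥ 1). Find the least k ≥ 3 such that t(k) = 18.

t(1) = 9; t(2) = 2; t(3) = 2; t(4) = 10; t(5) = 18; t(6) = 22; t(7) = 22; t(8) = 2; t(9) = 18; t(10) = 26; t(11) = 26; t(12) = 22; t(13) = 18; t(14) = 34; t(15) = 34; t(16) = 26; t(17) = 18; t(18) = 14; t(19) = 14; t(20) = 34; t(21) = 18; t(22) = 10; t(23) = 10; t(24) = 14; t(25) = 18; t(26) = 2; t(27) = 2.
Since (t(26), t(27)) = (t(2), t(3)) = (2, 2) (two consecutive terms determine the rest), the sequence is eventually periodic: after a pre-period of length 1 it cycles with period 24.
The value 18 first appears (with k ≥ 3) at t(5).

5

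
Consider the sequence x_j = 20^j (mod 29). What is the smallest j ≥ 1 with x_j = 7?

x_0 = 1, x_1 = 20, x_2 = 23, x_3 = 25, x_4 = 7, x_5 = 24, x_6 = 16, x_7 = 1.
The sequence repeats with period 7.
The value 7 first appears (with j ≥ 1) at x_4.

4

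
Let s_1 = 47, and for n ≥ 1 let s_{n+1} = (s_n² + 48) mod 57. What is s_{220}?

7

We have s_1 = 47, s_2 = 34, s_3 = 7, s_4 = 40, s_5 = 52, s_6 = 16, s_7 = 19, s_8 = 10, s_9 = 34.
Since s_9 = s_2 = 34, the sequence is eventually periodic: after a pre-period of length 1 it cycles with period 7.
For n ≥ 2, s_n depends only on (n - 2) mod 7. (220 - 2) mod 7 = 1, so s_{220} = s_3 = 7.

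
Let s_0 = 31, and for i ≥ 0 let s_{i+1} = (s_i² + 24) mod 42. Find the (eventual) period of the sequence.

3

Computing terms: s_0 = 31, s_1 = 19, s_2 = 7, s_3 = 31.
Since s_3 = s_0 = 31, the sequence is periodic with period 3.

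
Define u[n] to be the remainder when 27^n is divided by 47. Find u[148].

25

u[1] = 27,  u[2] = 24,  u[3] = 37,  u[4] = 12,  u[5] = 42,  u[6] = 6,  u[7] = 21,  u[8] = 3,  u[9] = 34,  u[10] = 25,  u[11] = 17,  u[12] = 36,  u[13] = 32,  u[14] = 18,  u[15] = 16,  u[16] = 9,  u[17] = 8,  u[18] = 28,  u[19] = 4,  u[20] = 14,  u[21] = 2,  u[22] = 7,  u[23] = 1,  u[24] = 27.
The sequence repeats with period 23.
So u[148] = u[1 + ((148-1) mod 23)] = u[10] = 25.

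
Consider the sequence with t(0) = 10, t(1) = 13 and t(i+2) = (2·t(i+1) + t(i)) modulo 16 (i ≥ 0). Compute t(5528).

Listing terms: t(0) = 10; t(1) = 13; t(2) = 4; t(3) = 5; t(4) = 14; t(5) = 1; t(6) = 0; t(7) = 1; t(8) = 2; t(9) = 5; t(10) = 12; t(11) = 13; t(12) = 6; t(13) = 9; t(14) = 8; t(15) = 9; t(16) = 10; t(17) = 13.
Since (t(16), t(17)) = (t(0), t(1)) = (10, 13) (two consecutive terms determine the rest), the sequence is periodic with period 16.
So t(5528) = t(0 + ((5528-0) mod 16)) = t(8) = 2.

2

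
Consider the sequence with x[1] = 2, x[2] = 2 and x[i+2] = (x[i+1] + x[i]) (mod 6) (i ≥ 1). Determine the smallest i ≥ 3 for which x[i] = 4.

Computing terms: x[1] = 2; x[2] = 2; x[3] = 4; x[4] = 0; x[5] = 4; x[6] = 4; x[7] = 2; x[8] = 0; x[9] = 2; x[10] = 2.
The sequence repeats with period 8.
The value 4 first appears (with i ≥ 3) at x[3].

3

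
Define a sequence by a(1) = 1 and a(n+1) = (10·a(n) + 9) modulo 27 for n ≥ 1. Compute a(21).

a(1) = 1, a(2) = 19, a(3) = 10, a(4) = 1.
Since a(4) = a(1) = 1, the sequence is periodic with period 3.
So a(21) = a(1 + ((21-1) mod 3)) = a(3) = 10.

10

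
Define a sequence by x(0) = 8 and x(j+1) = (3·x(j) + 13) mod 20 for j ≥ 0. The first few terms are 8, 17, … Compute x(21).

Listing terms: x(0) = 8,  x(1) = 17,  x(2) = 4,  x(3) = 5,  x(4) = 8.
The sequence repeats with period 4.
(21 - 0) mod 4 = 1, so x(21) = x(1) = 17.

17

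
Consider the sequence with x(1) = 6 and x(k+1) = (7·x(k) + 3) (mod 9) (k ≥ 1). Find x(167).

We have x(1) = 6; x(2) = 0; x(3) = 3; x(4) = 6.
Since x(4) = x(1) = 6, the sequence is periodic with period 3.
(167 - 1) mod 3 = 1, so x(167) = x(2) = 0.

0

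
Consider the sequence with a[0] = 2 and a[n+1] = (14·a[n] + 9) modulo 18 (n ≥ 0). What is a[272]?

5

a[0] = 2; a[1] = 1; a[2] = 5; a[3] = 7; a[4] = 17; a[5] = 13; a[6] = 11; a[7] = 1.
Since a[7] = a[1] = 1, the sequence is eventually periodic: after a pre-period of length 1 it cycles with period 6.
For n ≥ 1, a[n] depends only on (n - 1) mod 6. (272 - 1) mod 6 = 1, so a[272] = a[2] = 5.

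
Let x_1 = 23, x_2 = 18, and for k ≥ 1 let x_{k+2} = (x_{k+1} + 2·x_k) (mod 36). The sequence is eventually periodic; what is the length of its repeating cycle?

18

Listing terms: x_1 = 23; x_2 = 18; x_3 = 28; x_4 = 28; x_5 = 12; x_6 = 32; x_7 = 20; x_8 = 12; x_9 = 16; x_{10} = 4; x_{11} = 0; x_{12} = 8; x_{13} = 8; x_{14} = 24; x_{15} = 4; x_{16} = 16; x_{17} = 24; x_{18} = 20; x_{19} = 32; x_{20} = 0; x_{21} = 28; x_{22} = 28.
Since (x_{21}, x_{22}) = (x_3, x_4) = (28, 28) (two consecutive terms determine the rest), the sequence is eventually periodic: after a pre-period of length 2 it cycles with period 18.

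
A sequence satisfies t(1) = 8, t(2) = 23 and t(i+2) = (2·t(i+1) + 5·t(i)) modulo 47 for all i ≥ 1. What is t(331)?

20

We have t(1) = 8; t(2) = 23; t(3) = 39; t(4) = 5; t(5) = 17; t(6) = 12; t(7) = 15; t(8) = 43; t(9) = 20; t(10) = 20; t(11) = 46; t(12) = 4; t(13) = 3; t(14) = 26; t(15) = 20; t(16) = 29; t(17) = 17; t(18) = 38; t(19) = 20; t(20) = 42; t(21) = 43; t(22) = 14; t(23) = 8; t(24) = 39; t(25) = 24; t(26) = 8; t(27) = 42; t(28) = 30; t(29) = 35; t(30) = 32; t(31) = 4; t(32) = 27; t(33) = 27; t(34) = 1; t(35) = 43; t(36) = 44; t(37) = 21; t(38) = 27; t(39) = 18; t(40) = 30; t(41) = 9; t(42) = 27; t(43) = 5; t(44) = 4; t(45) = 33; t(46) = 39; t(47) = 8; t(48) = 23.
Since (t(47), t(48)) = (t(1), t(2)) = (8, 23) (two consecutive terms determine the rest), the sequence is periodic with period 46.
(331 - 1) mod 46 = 8, so t(331) = t(9) = 20.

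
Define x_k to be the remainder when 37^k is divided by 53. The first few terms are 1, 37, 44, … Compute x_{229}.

11

Computing terms: x_0 = 1,  x_1 = 37,  x_2 = 44,  x_3 = 38,  x_4 = 28,  x_5 = 29,  x_6 = 13,  x_7 = 4,  x_8 = 42,  x_9 = 17,  x_{10} = 46,  x_{11} = 6,  x_{12} = 10,  x_{13} = 52,  x_{14} = 16,  x_{15} = 9,  x_{16} = 15,  x_{17} = 25,  x_{18} = 24,  x_{19} = 40,  x_{20} = 49,  x_{21} = 11,  x_{22} = 36,  x_{23} = 7,  x_{24} = 47,  x_{25} = 43,  x_{26} = 1.
The sequence repeats with period 26.
So x_{229} = x_{0 + ((229-0) mod 26)} = x_{21} = 11.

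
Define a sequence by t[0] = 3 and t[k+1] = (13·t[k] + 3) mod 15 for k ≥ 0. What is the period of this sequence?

Listing terms: t[0] = 3; t[1] = 12; t[2] = 9; t[3] = 0; t[4] = 3.
The sequence repeats with period 4.

4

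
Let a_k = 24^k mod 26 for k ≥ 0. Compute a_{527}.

6

a_0 = 1, a_1 = 24, a_2 = 4, a_3 = 18, a_4 = 16, a_5 = 20, a_6 = 12, a_7 = 2, a_8 = 22, a_9 = 8, a_{10} = 10, a_{11} = 6, a_{12} = 14, a_{13} = 24.
Since a_{13} = a_1 = 24, the sequence is eventually periodic: after a pre-period of length 1 it cycles with period 12.
For k ≥ 1, a_k depends only on (k - 1) mod 12. (527 - 1) mod 12 = 10, so a_{527} = a_{11} = 6.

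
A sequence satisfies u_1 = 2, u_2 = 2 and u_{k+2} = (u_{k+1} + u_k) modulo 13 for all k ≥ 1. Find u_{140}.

Listing terms: u_1 = 2, u_2 = 2, u_3 = 4, u_4 = 6, u_5 = 10, u_6 = 3, u_7 = 0, u_8 = 3, u_9 = 3, u_{10} = 6, u_{11} = 9, u_{12} = 2, u_{13} = 11, u_{14} = 0, u_{15} = 11, u_{16} = 11, u_{17} = 9, u_{18} = 7, u_{19} = 3, u_{20} = 10, u_{21} = 0, u_{22} = 10, u_{23} = 10, u_{24} = 7, u_{25} = 4, u_{26} = 11, u_{27} = 2, u_{28} = 0, u_{29} = 2, u_{30} = 2.
Since (u_{29}, u_{30}) = (u_1, u_2) = (2, 2) (two consecutive terms determine the rest), the sequence is periodic with period 28.
So u_{140} = u_{1 + ((140-1) mod 28)} = u_{28} = 0.

0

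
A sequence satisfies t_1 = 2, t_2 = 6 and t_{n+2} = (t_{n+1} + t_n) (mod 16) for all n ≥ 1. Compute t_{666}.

4

t_1 = 2; t_2 = 6; t_3 = 8; t_4 = 14; t_5 = 6; t_6 = 4; t_7 = 10; t_8 = 14; t_9 = 8; t_{10} = 6; t_{11} = 14; t_{12} = 4; t_{13} = 2; t_{14} = 6.
The sequence repeats with period 12.
(666 - 1) mod 12 = 5, so t_{666} = t_6 = 4.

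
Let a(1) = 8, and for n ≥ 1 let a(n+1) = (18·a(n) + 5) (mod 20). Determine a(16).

11

Computing terms: a(1) = 8; a(2) = 9; a(3) = 7; a(4) = 11; a(5) = 3; a(6) = 19; a(7) = 7.
Since a(7) = a(3) = 7, the sequence is eventually periodic: after a pre-period of length 2 it cycles with period 4.
For n ≥ 3, a(n) depends only on (n - 3) mod 4. (16 - 3) mod 4 = 1, so a(16) = a(4) = 11.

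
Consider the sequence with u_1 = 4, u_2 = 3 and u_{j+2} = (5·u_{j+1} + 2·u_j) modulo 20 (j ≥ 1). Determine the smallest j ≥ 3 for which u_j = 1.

Computing terms: u_1 = 4, u_2 = 3, u_3 = 3, u_4 = 1, u_5 = 11, u_6 = 17, u_7 = 7, u_8 = 9, u_9 = 19, u_{10} = 13, u_{11} = 3, u_{12} = 1.
Since (u_{11}, u_{12}) = (u_3, u_4) = (3, 1) (two consecutive terms determine the rest), the sequence is eventually periodic: after a pre-period of length 2 it cycles with period 8.
The value 1 first appears (with j ≥ 3) at u_4.

4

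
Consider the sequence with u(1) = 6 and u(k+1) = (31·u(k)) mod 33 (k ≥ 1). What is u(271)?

u(1) = 6,  u(2) = 21,  u(3) = 24,  u(4) = 18,  u(5) = 30,  u(6) = 6.
The sequence repeats with period 5.
So u(271) = u(1 + ((271-1) mod 5)) = u(1) = 6.

6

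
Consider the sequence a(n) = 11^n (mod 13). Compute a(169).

Listing terms: a(1) = 11; a(2) = 4; a(3) = 5; a(4) = 3; a(5) = 7; a(6) = 12; a(7) = 2; a(8) = 9; a(9) = 8; a(10) = 10; a(11) = 6; a(12) = 1; a(13) = 11.
The sequence repeats with period 12.
So a(169) = a(1 + ((169-1) mod 12)) = a(1) = 11.

11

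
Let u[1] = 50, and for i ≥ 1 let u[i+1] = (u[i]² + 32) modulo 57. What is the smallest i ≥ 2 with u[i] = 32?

9

We have u[1] = 50,  u[2] = 24,  u[3] = 38,  u[4] = 51,  u[5] = 11,  u[6] = 39,  u[7] = 14,  u[8] = 0,  u[9] = 32,  u[10] = 30,  u[11] = 20,  u[12] = 33,  u[13] = 38.
Since u[13] = u[3] = 38, the sequence is eventually periodic: after a pre-period of length 2 it cycles with period 10.
The value 32 first appears (with i ≥ 2) at u[9].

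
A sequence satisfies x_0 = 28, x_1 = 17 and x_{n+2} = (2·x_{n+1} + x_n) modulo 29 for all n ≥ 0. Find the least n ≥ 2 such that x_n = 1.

x_0 = 28,  x_1 = 17,  x_2 = 4,  x_3 = 25,  x_4 = 25,  x_5 = 17,  x_6 = 1,  x_7 = 19,  x_8 = 10,  x_9 = 10,  x_{10} = 1,  x_{11} = 12,  x_{12} = 25,  x_{13} = 4,  x_{14} = 4,  x_{15} = 12,  x_{16} = 28,  x_{17} = 10,  x_{18} = 19,  x_{19} = 19,  x_{20} = 28,  x_{21} = 17.
Since (x_{20}, x_{21}) = (x_0, x_1) = (28, 17) (two consecutive terms determine the rest), the sequence is periodic with period 20.
The value 1 first appears (with n ≥ 2) at x_6.

6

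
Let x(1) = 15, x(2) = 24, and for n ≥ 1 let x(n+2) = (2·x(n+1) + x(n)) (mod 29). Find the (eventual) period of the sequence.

20

We have x(1) = 15, x(2) = 24, x(3) = 5, x(4) = 5, x(5) = 15, x(6) = 6, x(7) = 27, x(8) = 2, x(9) = 2, x(10) = 6, x(11) = 14, x(12) = 5, x(13) = 24, x(14) = 24, x(15) = 14, x(16) = 23, x(17) = 2, x(18) = 27, x(19) = 27, x(20) = 23, x(21) = 15, x(22) = 24.
The sequence repeats with period 20.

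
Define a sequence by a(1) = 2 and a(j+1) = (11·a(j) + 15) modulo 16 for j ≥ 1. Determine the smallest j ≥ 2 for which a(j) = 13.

Listing terms: a(1) = 2,  a(2) = 5,  a(3) = 6,  a(4) = 1,  a(5) = 10,  a(6) = 13,  a(7) = 14,  a(8) = 9,  a(9) = 2.
The sequence repeats with period 8.
The value 13 first appears (with j ≥ 2) at a(6).

6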